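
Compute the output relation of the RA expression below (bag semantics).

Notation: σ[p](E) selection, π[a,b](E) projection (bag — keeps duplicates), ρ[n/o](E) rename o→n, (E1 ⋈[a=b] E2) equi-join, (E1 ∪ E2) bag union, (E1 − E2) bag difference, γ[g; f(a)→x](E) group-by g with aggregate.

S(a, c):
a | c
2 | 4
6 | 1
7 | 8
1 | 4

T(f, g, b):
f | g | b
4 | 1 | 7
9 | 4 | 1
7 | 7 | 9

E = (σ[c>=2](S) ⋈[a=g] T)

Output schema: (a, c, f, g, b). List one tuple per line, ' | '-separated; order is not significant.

Per-node cardinality:
  S → 4
  σ[c>=2](S) → 3
  T → 3
  (σ[c>=2](S) ⋈[a=g] T) → 2

== RESULT ==
a | c | f | g | b
1 | 4 | 4 | 1 | 7
7 | 8 | 7 | 7 | 9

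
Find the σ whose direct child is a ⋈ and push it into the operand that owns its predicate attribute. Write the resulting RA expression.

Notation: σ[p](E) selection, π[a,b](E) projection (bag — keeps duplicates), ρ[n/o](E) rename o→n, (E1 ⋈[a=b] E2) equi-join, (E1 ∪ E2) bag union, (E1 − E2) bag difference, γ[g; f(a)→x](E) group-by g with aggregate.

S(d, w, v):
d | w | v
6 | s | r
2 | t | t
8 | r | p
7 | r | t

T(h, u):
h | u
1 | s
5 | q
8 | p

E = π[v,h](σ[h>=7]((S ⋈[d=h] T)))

σ filters on h, owned by the right side.
E' = π[v,h]((S ⋈[d=h] σ[h>=7](T)))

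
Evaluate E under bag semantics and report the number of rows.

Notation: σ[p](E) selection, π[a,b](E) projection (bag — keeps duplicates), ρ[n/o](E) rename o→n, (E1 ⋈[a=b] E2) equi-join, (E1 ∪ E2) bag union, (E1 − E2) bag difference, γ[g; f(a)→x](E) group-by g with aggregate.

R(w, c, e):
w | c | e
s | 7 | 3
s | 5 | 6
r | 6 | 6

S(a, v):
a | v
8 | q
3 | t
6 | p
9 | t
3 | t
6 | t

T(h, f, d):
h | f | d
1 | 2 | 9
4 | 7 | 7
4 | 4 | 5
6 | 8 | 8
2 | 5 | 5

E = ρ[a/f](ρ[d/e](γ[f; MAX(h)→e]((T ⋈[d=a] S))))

Stepwise |·|:
  T → 5
  S → 6
  (T ⋈[d=a] S) → 2
  γ[f; MAX(h)→e]((T ⋈[d=a] S)) → 2
  ρ[d/e](γ[f; MAX(h)→e]((T ⋈[d=a] S))) → 2
  ρ[a/f](ρ[d/e](γ[f; MAX(h)→e]((T ⋈[d=a] S)))) → 2

|E| = 2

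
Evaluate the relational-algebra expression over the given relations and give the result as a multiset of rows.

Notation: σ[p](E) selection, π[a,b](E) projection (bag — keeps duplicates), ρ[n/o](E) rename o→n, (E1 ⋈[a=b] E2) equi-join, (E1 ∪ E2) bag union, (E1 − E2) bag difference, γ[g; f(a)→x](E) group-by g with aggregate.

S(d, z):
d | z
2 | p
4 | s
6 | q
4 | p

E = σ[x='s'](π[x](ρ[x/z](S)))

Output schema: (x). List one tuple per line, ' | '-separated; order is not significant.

Per-node cardinality:
  S → 4
  ρ[x/z](S) → 4
  π[x](ρ[x/z](S)) → 4
  σ[x='s'](π[x](ρ[x/z](S))) → 1

== RESULT ==
x
s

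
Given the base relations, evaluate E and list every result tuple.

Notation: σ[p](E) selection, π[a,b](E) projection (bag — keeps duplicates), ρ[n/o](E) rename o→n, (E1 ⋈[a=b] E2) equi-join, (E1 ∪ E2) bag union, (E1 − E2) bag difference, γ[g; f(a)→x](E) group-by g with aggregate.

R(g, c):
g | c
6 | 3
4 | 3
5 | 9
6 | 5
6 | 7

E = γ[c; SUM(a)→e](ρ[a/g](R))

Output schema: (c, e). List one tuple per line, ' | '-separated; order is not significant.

Row counts bottom-up:
  R → 5
  ρ[a/g](R) → 5
  γ[c; SUM(a)→e](ρ[a/g](R)) → 4

== RESULT ==
c | e
3 | 10
5 | 6
7 | 6
9 | 5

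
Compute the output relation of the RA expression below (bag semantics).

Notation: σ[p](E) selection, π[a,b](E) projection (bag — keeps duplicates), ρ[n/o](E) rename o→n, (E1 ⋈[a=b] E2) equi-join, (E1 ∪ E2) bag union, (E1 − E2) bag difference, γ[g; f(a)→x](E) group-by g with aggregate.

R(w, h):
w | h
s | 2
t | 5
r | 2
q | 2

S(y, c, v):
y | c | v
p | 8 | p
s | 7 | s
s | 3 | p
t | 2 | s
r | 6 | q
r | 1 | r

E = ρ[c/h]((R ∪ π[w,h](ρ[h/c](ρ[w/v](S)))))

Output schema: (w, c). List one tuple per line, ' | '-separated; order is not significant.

Stepwise |·|:
  R → 4
  S → 6
  ρ[w/v](S) → 6
  ρ[h/c](ρ[w/v](S)) → 6
  π[w,h](ρ[h/c](ρ[w/v](S))) → 6
  (R ∪ π[w,h](ρ[h/c](ρ[w/v](S)))) → 10
  ρ[c/h]((R ∪ π[w,h](ρ[h/c](ρ[w/v](S))))) → 10

== RESULT ==
w | c
p | 3
p | 8
q | 2
q | 6
r | 1
r | 2
s | 2
s | 2
s | 7
t | 5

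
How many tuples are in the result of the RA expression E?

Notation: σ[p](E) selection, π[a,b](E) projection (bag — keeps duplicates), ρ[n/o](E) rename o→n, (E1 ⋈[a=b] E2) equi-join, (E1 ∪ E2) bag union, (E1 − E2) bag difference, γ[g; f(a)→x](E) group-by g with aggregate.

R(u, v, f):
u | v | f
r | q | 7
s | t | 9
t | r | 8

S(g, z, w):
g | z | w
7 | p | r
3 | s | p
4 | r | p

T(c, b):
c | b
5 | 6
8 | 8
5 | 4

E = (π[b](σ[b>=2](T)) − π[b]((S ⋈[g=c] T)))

Stepwise |·|:
  T → 3
  σ[b>=2](T) → 3
  π[b](σ[b>=2](T)) → 3
  S → 3
  T → 3
  (S ⋈[g=c] T) → 0
  π[b]((S ⋈[g=c] T)) → 0
  (π[b](σ[b>=2](T)) − π[b]((S ⋈[g=c] T))) → 3

|E| = 3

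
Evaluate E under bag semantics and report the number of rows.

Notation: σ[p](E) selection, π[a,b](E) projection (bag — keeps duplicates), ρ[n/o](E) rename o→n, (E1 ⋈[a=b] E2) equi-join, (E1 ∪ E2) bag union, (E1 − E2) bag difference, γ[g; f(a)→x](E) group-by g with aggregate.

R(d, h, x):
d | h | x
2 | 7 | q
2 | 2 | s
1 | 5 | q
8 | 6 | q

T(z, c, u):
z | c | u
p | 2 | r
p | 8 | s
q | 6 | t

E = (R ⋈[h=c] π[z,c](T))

Row counts bottom-up:
  R → 4
  T → 3
  π[z,c](T) → 3
  (R ⋈[h=c] π[z,c](T)) → 2

|E| = 2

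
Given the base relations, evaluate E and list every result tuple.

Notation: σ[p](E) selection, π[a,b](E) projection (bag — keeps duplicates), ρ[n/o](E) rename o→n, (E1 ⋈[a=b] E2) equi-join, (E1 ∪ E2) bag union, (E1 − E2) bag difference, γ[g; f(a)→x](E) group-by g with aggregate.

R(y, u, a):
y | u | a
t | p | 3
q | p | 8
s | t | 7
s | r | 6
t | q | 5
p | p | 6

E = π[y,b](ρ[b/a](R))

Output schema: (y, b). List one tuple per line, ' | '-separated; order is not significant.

Subexpression sizes:
  R → 6
  ρ[b/a](R) → 6
  π[y,b](ρ[b/a](R)) → 6

== RESULT ==
y | b
p | 6
q | 8
s | 6
s | 7
t | 3
t | 5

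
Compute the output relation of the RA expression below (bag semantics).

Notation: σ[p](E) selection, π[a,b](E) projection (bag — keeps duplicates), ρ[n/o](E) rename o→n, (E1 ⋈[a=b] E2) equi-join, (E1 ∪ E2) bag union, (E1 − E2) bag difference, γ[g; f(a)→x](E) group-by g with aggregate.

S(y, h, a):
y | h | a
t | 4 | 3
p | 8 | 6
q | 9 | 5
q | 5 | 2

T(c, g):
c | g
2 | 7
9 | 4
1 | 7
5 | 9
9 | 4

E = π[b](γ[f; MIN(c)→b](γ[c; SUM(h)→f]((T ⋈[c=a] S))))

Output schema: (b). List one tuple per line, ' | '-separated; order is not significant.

Per-node cardinality:
  T → 5
  S → 4
  (T ⋈[c=a] S) → 2
  γ[c; SUM(h)→f]((T ⋈[c=a] S)) → 2
  γ[f; MIN(c)→b](γ[c; SUM(h)→f]((T ⋈[c=a] S))) → 2
  π[b](γ[f; MIN(c)→b](γ[c; SUM(h)→f]((T ⋈[c=a] S)))) → 2

== RESULT ==
b
2
5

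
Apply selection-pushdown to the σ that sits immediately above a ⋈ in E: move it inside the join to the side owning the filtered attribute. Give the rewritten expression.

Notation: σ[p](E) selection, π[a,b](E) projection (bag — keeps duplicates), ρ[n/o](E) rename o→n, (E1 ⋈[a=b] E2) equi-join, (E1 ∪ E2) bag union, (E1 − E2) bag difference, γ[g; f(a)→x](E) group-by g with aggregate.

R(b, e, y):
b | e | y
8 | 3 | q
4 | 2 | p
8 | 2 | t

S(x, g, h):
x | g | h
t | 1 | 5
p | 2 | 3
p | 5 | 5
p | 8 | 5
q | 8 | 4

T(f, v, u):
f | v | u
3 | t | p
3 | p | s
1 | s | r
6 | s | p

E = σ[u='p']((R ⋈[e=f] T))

σ filters on u, owned by the right side.
E' = (R ⋈[e=f] σ[u='p'](T))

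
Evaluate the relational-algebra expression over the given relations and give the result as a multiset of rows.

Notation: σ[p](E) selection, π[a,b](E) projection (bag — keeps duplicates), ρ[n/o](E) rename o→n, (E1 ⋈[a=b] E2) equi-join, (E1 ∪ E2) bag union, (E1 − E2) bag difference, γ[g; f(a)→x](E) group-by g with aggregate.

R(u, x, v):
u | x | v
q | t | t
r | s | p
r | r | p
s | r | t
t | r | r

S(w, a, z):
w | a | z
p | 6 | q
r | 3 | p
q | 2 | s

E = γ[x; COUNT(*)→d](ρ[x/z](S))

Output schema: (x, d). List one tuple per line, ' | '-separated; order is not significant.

Stepwise |·|:
  S → 3
  ρ[x/z](S) → 3
  γ[x; COUNT(*)→d](ρ[x/z](S)) → 3

== RESULT ==
x | d
p | 1
q | 1
s | 1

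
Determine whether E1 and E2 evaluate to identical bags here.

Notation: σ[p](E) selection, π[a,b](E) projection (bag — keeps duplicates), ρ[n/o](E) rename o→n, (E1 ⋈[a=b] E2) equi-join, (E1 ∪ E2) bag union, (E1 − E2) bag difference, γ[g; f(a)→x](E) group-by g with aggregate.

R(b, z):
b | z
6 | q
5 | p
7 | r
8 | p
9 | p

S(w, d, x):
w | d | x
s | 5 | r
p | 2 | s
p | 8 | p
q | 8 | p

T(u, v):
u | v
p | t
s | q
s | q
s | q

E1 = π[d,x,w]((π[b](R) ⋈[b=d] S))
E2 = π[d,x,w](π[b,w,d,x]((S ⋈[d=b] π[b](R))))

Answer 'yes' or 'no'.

E1 per-node cardinality:
  R → 5
  π[b](R) → 5
  S → 4
  (π[b](R) ⋈[b=d] S) → 3
  π[d,x,w]((π[b](R) ⋈[b=d] S)) → 3
E2 per-node cardinality:
  S → 4
  R → 5
  π[b](R) → 5
  (S ⋈[d=b] π[b](R)) → 3
  π[b,w,d,x]((S ⋈[d=b] π[b](R))) → 3
  π[d,x,w](π[b,w,d,x]((S ⋈[d=b] π[b](R)))) → 3

E1 and E2 produce the same multiset:
d | x | w
5 | r | s
8 | p | p
8 | p | q

yes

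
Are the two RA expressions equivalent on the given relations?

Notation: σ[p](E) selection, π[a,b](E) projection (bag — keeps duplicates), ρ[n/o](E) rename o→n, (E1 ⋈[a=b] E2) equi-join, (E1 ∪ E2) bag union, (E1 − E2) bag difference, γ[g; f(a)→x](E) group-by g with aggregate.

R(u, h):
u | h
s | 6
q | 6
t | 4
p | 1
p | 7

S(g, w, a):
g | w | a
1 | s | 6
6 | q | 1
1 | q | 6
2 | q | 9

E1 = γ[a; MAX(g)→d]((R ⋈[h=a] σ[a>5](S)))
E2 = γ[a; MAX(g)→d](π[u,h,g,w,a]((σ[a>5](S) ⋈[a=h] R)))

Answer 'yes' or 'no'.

E1 subexpression sizes:
  R → 5
  S → 4
  σ[a>5](S) → 3
  (R ⋈[h=a] σ[a>5](S)) → 4
  γ[a; MAX(g)→d]((R ⋈[h=a] σ[a>5](S))) → 1
E2 subexpression sizes:
  S → 4
  σ[a>5](S) → 3
  R → 5
  (σ[a>5](S) ⋈[a=h] R) → 4
  π[u,h,g,w,a]((σ[a>5](S) ⋈[a=h] R)) → 4
  γ[a; MAX(g)→d](π[u,h,g,w,a]((σ[a>5](S) ⋈[a=h] R))) → 1

E1 and E2 produce the same multiset:
a | d
6 | 1

yes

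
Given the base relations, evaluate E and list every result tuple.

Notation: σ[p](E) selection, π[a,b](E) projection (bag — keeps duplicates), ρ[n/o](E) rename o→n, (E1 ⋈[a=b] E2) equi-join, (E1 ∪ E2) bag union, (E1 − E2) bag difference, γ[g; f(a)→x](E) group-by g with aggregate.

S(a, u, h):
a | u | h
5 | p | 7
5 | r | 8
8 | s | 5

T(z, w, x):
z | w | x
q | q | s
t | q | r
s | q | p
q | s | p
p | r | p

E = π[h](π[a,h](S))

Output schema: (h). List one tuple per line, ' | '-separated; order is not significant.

Stepwise |·|:
  S → 3
  π[a,h](S) → 3
  π[h](π[a,h](S)) → 3

== RESULT ==
h
5
7
8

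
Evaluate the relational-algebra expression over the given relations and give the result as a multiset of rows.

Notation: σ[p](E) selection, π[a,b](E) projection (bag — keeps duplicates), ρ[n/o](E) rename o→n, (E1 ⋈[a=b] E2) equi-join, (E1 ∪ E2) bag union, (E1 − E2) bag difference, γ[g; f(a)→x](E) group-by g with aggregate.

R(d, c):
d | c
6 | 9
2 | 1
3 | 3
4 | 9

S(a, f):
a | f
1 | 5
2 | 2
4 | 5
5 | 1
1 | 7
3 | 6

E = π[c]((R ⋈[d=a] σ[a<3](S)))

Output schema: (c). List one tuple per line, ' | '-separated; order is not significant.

Subexpression sizes:
  R → 4
  S → 6
  σ[a<3](S) → 3
  (R ⋈[d=a] σ[a<3](S)) → 1
  π[c]((R ⋈[d=a] σ[a<3](S))) → 1

== RESULT ==
c
1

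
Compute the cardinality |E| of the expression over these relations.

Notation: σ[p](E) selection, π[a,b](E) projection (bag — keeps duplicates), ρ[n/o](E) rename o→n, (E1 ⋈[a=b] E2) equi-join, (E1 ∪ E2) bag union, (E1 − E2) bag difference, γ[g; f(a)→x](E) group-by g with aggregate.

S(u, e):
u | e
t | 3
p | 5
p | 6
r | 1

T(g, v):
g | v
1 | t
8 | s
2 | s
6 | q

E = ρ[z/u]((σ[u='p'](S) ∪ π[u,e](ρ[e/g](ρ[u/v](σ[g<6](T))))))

Subexpression sizes:
  S → 4
  σ[u='p'](S) → 2
  T → 4
  σ[g<6](T) → 2
  ρ[u/v](σ[g<6](T)) → 2
  ρ[e/g](ρ[u/v](σ[g<6](T))) → 2
  π[u,e](ρ[e/g](ρ[u/v](σ[g<6](T)))) → 2
  (σ[u='p'](S) ∪ π[u,e](ρ[e/g](ρ[u/v](σ[g<6](T))))) → 4
  ρ[z/u]((σ[u='p'](S) ∪ π[u,e](ρ[e/g](ρ[u/v](σ[g<6](T)))))) → 4

|E| = 4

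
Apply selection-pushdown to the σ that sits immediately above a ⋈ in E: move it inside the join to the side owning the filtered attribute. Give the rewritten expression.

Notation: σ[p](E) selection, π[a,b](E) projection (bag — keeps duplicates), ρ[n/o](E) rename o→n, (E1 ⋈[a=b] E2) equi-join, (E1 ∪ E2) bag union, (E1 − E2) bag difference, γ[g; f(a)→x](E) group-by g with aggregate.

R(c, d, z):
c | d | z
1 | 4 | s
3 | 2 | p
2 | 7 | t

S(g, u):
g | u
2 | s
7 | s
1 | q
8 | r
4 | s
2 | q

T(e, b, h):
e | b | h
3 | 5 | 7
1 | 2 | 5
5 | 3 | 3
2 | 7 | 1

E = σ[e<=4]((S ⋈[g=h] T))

σ filters on e, owned by the right side.
E' = (S ⋈[g=h] σ[e<=4](T))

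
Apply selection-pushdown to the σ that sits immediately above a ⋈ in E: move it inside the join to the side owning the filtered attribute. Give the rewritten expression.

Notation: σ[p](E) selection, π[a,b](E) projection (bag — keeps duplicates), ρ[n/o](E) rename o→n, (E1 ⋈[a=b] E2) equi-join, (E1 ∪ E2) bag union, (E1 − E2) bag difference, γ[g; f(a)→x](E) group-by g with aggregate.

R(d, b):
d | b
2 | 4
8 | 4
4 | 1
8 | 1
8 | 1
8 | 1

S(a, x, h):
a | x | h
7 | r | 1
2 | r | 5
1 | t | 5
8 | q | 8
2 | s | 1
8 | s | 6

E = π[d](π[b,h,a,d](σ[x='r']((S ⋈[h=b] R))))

σ filters on x, owned by the left side.
E' = π[d](π[b,h,a,d]((σ[x='r'](S) ⋈[h=b] R)))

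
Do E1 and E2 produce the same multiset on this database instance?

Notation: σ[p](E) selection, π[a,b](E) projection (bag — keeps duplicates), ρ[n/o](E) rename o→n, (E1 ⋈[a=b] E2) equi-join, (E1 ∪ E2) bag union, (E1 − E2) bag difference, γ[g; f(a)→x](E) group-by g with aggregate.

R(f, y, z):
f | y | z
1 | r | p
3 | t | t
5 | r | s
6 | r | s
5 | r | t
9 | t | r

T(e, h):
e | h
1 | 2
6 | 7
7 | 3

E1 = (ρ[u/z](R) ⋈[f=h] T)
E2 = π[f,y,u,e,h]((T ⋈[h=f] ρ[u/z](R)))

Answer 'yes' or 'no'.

E1 per-node cardinality:
  R → 6
  ρ[u/z](R) → 6
  T → 3
  (ρ[u/z](R) ⋈[f=h] T) → 1
E2 per-node cardinality:
  T → 3
  R → 6
  ρ[u/z](R) → 6
  (T ⋈[h=f] ρ[u/z](R)) → 1
  π[f,y,u,e,h]((T ⋈[h=f] ρ[u/z](R))) → 1

E1 and E2 produce the same multiset:
f | y | u | e | h
3 | t | t | 7 | 3

yes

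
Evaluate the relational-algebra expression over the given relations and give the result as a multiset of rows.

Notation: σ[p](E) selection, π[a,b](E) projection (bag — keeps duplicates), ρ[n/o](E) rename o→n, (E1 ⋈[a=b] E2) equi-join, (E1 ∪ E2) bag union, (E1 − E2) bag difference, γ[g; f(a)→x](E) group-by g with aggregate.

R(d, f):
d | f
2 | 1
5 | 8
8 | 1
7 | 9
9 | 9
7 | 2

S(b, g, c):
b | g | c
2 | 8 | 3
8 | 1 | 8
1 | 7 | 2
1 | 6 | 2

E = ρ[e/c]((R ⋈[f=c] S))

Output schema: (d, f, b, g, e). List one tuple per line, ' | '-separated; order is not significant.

Stepwise |·|:
  R → 6
  S → 4
  (R ⋈[f=c] S) → 3
  ρ[e/c]((R ⋈[f=c] S)) → 3

== RESULT ==
d | f | b | g | e
5 | 8 | 8 | 1 | 8
7 | 2 | 1 | 6 | 2
7 | 2 | 1 | 7 | 2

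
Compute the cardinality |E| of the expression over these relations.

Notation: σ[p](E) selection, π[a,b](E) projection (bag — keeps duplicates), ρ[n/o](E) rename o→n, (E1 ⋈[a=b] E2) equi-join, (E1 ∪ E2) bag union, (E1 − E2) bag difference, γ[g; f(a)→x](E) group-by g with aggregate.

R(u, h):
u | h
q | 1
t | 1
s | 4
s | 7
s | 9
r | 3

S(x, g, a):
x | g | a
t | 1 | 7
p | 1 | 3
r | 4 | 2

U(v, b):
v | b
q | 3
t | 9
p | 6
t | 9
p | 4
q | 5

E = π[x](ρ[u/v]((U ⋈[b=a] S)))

Stepwise |·|:
  U → 6
  S → 3
  (U ⋈[b=a] S) → 1
  ρ[u/v]((U ⋈[b=a] S)) → 1
  π[x](ρ[u/v]((U ⋈[b=a] S))) → 1

|E| = 1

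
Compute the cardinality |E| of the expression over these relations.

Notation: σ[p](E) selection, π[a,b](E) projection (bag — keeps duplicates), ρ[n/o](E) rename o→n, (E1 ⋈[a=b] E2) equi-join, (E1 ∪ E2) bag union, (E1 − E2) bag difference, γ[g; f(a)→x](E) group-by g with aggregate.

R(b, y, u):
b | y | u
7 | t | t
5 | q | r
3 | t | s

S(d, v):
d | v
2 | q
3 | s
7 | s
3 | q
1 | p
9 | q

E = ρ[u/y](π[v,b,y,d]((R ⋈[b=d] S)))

Row counts bottom-up:
  R → 3
  S → 6
  (R ⋈[b=d] S) → 3
  π[v,b,y,d]((R ⋈[b=d] S)) → 3
  ρ[u/y](π[v,b,y,d]((R ⋈[b=d] S))) → 3

|E| = 3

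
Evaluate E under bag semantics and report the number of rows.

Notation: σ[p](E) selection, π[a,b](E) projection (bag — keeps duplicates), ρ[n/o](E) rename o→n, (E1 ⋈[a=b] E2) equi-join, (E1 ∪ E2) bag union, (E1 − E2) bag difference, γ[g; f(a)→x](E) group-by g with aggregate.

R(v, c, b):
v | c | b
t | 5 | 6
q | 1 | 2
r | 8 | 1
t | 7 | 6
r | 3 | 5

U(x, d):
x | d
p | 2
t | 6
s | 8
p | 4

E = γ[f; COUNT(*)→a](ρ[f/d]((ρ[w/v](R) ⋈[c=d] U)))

Per-node cardinality:
  R → 5
  ρ[w/v](R) → 5
  U → 4
  (ρ[w/v](R) ⋈[c=d] U) → 1
  ρ[f/d]((ρ[w/v](R) ⋈[c=d] U)) → 1
  γ[f; COUNT(*)→a](ρ[f/d]((ρ[w/v](R) ⋈[c=d] U))) → 1

|E| = 1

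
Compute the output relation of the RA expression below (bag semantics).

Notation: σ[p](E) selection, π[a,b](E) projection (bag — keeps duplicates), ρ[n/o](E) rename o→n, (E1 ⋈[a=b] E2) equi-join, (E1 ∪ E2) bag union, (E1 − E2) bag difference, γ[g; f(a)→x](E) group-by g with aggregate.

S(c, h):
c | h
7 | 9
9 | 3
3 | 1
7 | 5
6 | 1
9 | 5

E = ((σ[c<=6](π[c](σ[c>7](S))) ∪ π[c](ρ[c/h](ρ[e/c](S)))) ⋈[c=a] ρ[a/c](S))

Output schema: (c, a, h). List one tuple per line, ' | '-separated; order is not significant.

Stepwise |·|:
  S → 6
  σ[c>7](S) → 2
  π[c](σ[c>7](S)) → 2
  σ[c<=6](π[c](σ[c>7](S))) → 0
  S → 6
  ρ[e/c](S) → 6
  ρ[c/h](ρ[e/c](S)) → 6
  π[c](ρ[c/h](ρ[e/c](S))) → 6
  (σ[c<=6](π[c](σ[c>7](S))) ∪ π[c](ρ[c/h](ρ[e/c](S)))) → 6
  S → 6
  ρ[a/c](S) → 6
  ((σ[c<=6](π[c](σ[c>7](S))) ∪ π[c](ρ[c/h](ρ[e/c](S)))) ⋈[c=a] ρ[a/c](S)) → 3

== RESULT ==
c | a | h
3 | 3 | 1
9 | 9 | 3
9 | 9 | 5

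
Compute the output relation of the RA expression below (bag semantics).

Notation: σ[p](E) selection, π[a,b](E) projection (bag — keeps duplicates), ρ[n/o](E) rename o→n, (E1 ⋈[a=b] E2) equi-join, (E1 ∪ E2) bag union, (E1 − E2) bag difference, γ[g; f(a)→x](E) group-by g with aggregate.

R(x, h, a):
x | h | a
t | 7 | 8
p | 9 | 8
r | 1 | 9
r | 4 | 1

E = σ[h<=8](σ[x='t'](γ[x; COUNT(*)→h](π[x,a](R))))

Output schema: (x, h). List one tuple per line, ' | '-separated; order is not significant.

Subexpression sizes:
  R → 4
  π[x,a](R) → 4
  γ[x; COUNT(*)→h](π[x,a](R)) → 3
  σ[x='t'](γ[x; COUNT(*)→h](π[x,a](R))) → 1
  σ[h<=8](σ[x='t'](γ[x; COUNT(*)→h](π[x,a](R)))) → 1

== RESULT ==
x | h
t | 1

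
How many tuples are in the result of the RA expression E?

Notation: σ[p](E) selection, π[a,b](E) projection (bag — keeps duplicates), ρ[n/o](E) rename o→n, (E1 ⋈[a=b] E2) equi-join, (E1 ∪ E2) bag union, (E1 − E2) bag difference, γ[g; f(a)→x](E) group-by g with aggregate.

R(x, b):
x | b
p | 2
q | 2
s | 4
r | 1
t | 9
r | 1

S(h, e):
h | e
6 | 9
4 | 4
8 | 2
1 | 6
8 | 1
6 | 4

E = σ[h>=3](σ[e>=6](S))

Per-node cardinality:
  S → 6
  σ[e>=6](S) → 2
  σ[h>=3](σ[e>=6](S)) → 1

|E| = 1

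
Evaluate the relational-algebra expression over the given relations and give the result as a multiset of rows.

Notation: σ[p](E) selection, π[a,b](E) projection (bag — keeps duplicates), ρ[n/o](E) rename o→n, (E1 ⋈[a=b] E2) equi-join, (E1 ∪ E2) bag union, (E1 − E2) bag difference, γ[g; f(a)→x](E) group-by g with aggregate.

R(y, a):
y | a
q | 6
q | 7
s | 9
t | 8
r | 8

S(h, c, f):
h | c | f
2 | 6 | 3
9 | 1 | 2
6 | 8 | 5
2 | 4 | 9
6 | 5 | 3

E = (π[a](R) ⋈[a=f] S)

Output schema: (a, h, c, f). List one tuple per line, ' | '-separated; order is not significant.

Row counts bottom-up:
  R → 5
  π[a](R) → 5
  S → 5
  (π[a](R) ⋈[a=f] S) → 1

== RESULT ==
a | h | c | f
9 | 2 | 4 | 9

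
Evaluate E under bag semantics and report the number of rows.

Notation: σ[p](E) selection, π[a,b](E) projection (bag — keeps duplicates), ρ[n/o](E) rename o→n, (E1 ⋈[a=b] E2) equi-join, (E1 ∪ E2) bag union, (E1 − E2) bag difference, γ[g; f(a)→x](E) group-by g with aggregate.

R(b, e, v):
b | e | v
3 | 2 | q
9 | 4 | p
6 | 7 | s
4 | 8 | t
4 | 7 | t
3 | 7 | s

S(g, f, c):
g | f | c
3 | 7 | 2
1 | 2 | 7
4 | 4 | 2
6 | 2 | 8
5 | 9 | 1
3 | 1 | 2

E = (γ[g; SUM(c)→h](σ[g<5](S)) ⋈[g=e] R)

Subexpression sizes:
  S → 6
  σ[g<5](S) → 4
  γ[g; SUM(c)→h](σ[g<5](S)) → 3
  R → 6
  (γ[g; SUM(c)→h](σ[g<5](S)) ⋈[g=e] R) → 1

|E| = 1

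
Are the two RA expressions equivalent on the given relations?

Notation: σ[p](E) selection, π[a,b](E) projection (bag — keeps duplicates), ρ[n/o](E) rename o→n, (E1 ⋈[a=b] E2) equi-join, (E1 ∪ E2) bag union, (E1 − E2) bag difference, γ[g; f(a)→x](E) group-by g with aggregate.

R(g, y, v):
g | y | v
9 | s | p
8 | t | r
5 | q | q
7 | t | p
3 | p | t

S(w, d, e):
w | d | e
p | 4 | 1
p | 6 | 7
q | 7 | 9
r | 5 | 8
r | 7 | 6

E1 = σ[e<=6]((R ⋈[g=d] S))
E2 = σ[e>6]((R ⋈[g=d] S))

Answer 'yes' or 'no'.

E1 subexpression sizes:
  R → 5
  S → 5
  (R ⋈[g=d] S) → 3
  σ[e<=6]((R ⋈[g=d] S)) → 1
E2 subexpression sizes:
  R → 5
  S → 5
  (R ⋈[g=d] S) → 3
  σ[e>6]((R ⋈[g=d] S)) → 2

E1 result:
g | y | v | w | d | e
7 | t | p | r | 7 | 6
E2 result:
g | y | v | w | d | e
5 | q | q | r | 5 | 8
7 | t | p | q | 7 | 9
Witness: (7, 't', 'p', 'q', 7, 9) appears 0× in E1 but 1× in E2.

no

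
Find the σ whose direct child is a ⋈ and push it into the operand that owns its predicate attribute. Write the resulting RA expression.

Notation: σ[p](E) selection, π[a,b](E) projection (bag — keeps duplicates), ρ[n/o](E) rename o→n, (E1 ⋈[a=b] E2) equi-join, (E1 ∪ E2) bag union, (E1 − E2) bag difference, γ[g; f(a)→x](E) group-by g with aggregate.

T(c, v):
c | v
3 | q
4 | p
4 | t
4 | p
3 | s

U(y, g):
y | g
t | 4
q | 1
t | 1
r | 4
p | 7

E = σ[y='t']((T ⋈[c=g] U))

σ filters on y, owned by the right side.
E' = (T ⋈[c=g] σ[y='t'](U))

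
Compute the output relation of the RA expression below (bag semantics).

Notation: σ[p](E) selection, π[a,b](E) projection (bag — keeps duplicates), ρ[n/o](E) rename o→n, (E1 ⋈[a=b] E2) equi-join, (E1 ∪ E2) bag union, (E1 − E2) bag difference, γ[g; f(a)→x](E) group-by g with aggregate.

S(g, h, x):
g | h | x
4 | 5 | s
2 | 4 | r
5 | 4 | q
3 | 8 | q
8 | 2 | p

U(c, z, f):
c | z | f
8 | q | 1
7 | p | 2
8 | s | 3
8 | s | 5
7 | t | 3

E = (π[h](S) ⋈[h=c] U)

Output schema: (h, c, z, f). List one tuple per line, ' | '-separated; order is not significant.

Row counts bottom-up:
  S → 5
  π[h](S) → 5
  U → 5
  (π[h](S) ⋈[h=c] U) → 3

== RESULT ==
h | c | z | f
8 | 8 | q | 1
8 | 8 | s | 3
8 | 8 | s | 5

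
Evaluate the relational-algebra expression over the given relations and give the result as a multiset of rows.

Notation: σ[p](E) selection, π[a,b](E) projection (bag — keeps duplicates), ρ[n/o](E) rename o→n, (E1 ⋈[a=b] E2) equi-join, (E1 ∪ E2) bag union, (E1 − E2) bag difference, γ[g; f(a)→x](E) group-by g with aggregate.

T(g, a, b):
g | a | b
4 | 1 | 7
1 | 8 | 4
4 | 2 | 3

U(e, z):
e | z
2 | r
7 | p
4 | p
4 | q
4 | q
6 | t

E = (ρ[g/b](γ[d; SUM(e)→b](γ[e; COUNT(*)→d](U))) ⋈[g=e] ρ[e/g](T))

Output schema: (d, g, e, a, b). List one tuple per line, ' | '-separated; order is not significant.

Subexpression sizes:
  U → 6
  γ[e; COUNT(*)→d](U) → 4
  γ[d; SUM(e)→b](γ[e; COUNT(*)→d](U)) → 2
  ρ[g/b](γ[d; SUM(e)→b](γ[e; COUNT(*)→d](U))) → 2
  T → 3
  ρ[e/g](T) → 3
  (ρ[g/b](γ[d; SUM(e)→b](γ[e; COUNT(*)→d](U))) ⋈[g=e] ρ[e/g](T)) → 2

== RESULT ==
d | g | e | a | b
3 | 4 | 4 | 1 | 7
3 | 4 | 4 | 2 | 3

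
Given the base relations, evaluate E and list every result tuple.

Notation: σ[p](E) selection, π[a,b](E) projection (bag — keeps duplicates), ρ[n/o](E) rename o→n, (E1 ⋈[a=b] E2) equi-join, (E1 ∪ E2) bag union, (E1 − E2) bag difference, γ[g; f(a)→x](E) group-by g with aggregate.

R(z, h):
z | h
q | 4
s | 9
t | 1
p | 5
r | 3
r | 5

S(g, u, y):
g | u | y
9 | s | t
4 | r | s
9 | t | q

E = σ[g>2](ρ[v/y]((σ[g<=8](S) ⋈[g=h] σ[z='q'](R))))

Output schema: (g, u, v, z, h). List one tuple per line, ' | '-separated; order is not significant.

Subexpression sizes:
  S → 3
  σ[g<=8](S) → 1
  R → 6
  σ[z='q'](R) → 1
  (σ[g<=8](S) ⋈[g=h] σ[z='q'](R)) → 1
  ρ[v/y]((σ[g<=8](S) ⋈[g=h] σ[z='q'](R))) → 1
  σ[g>2](ρ[v/y]((σ[g<=8](S) ⋈[g=h] σ[z='q'](R)))) → 1

== RESULT ==
g | u | v | z | h
4 | r | s | q | 4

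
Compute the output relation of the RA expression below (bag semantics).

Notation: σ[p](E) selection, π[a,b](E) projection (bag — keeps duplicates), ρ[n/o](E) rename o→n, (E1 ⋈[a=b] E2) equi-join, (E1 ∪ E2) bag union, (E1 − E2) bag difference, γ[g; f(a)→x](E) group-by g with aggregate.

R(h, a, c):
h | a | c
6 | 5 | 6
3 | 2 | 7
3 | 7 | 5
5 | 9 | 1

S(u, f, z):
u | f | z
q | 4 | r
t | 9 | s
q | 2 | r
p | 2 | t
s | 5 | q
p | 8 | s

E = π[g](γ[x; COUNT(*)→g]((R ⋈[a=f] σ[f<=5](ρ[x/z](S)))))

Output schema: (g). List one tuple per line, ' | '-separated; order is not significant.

Row counts bottom-up:
  R → 4
  S → 6
  ρ[x/z](S) → 6
  σ[f<=5](ρ[x/z](S)) → 4
  (R ⋈[a=f] σ[f<=5](ρ[x/z](S))) → 3
  γ[x; COUNT(*)→g]((R ⋈[a=f] σ[f<=5](ρ[x/z](S)))) → 3
  π[g](γ[x; COUNT(*)→g]((R ⋈[a=f] σ[f<=5](ρ[x/z](S))))) → 3

== RESULT ==
g
1
1
1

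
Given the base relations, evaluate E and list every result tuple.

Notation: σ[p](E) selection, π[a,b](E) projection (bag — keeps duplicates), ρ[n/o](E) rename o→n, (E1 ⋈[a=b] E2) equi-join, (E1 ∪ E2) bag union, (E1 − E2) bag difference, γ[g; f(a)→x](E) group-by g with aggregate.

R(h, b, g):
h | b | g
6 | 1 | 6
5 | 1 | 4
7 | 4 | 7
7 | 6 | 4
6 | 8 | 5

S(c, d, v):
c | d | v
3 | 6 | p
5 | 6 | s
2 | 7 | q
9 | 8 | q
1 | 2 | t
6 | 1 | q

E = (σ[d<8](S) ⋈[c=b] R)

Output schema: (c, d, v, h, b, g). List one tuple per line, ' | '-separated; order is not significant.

Subexpression sizes:
  S → 6
  σ[d<8](S) → 5
  R → 5
  (σ[d<8](S) ⋈[c=b] R) → 3

== RESULT ==
c | d | v | h | b | g
1 | 2 | t | 5 | 1 | 4
1 | 2 | t | 6 | 1 | 6
6 | 1 | q | 7 | 6 | 4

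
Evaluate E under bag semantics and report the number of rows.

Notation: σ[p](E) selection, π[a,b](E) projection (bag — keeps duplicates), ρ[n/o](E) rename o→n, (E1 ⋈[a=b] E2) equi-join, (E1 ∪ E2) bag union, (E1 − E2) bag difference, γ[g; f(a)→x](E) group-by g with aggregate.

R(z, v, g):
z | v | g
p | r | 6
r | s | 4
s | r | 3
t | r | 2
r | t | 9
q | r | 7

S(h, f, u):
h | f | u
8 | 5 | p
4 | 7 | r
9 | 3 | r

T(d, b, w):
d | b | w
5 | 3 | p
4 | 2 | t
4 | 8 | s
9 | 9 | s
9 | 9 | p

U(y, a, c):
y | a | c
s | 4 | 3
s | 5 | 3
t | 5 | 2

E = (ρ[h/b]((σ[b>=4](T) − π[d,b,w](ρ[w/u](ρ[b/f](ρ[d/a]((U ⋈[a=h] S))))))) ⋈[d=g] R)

Subexpression sizes:
  T → 5
  σ[b>=4](T) → 3
  U → 3
  S → 3
  (U ⋈[a=h] S) → 1
  ρ[d/a]((U ⋈[a=h] S)) → 1
  ρ[b/f](ρ[d/a]((U ⋈[a=h] S))) → 1
  ρ[w/u](ρ[b/f](ρ[d/a]((U ⋈[a=h] S)))) → 1
  π[d,b,w](ρ[w/u](ρ[b/f](ρ[d/a]((U ⋈[a=h] S))))) → 1
  (σ[b>=4](T) − π[d,b,w](ρ[w/u](ρ[b/f](ρ[d/a]((U ⋈[a=h] S)))))) → 3
  ρ[h/b]((σ[b>=4](T) − π[d,b,w](ρ[w/u](ρ[b/f](ρ[d/a]((U ⋈[a=h] S))))))) → 3
  R → 6
  (ρ[h/b]((σ[b>=4](T) − π[d,b,w](ρ[w/u](ρ[b/f](ρ[d/a]((U ⋈[a=h] S))))))) ⋈[d=g] R) → 3

|E| = 3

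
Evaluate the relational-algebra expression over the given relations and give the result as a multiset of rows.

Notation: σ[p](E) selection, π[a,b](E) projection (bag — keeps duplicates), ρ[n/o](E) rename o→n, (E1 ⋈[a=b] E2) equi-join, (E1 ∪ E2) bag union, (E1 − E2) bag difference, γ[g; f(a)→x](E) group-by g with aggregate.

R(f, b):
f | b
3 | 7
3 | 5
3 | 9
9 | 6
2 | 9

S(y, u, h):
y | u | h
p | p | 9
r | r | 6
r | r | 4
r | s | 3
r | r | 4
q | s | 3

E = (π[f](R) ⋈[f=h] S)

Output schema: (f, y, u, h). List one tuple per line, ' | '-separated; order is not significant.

Per-node cardinality:
  R → 5
  π[f](R) → 5
  S → 6
  (π[f](R) ⋈[f=h] S) → 7

== RESULT ==
f | y | u | h
3 | q | s | 3
3 | q | s | 3
3 | q | s | 3
3 | r | s | 3
3 | r | s | 3
3 | r | s | 3
9 | p | p | 9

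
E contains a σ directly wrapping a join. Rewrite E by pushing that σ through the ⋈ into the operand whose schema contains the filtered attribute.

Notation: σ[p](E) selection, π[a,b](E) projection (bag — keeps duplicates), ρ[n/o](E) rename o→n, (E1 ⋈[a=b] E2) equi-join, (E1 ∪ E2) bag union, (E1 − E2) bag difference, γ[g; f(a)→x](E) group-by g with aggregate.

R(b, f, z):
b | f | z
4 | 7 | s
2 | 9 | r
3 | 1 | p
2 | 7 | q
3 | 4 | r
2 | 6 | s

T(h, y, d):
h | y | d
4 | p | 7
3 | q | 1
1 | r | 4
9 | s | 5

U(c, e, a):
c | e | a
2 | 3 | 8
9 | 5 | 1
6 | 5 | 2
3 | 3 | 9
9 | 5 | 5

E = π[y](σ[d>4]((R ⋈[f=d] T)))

σ filters on d, owned by the right side.
E' = π[y]((R ⋈[f=d] σ[d>4](T)))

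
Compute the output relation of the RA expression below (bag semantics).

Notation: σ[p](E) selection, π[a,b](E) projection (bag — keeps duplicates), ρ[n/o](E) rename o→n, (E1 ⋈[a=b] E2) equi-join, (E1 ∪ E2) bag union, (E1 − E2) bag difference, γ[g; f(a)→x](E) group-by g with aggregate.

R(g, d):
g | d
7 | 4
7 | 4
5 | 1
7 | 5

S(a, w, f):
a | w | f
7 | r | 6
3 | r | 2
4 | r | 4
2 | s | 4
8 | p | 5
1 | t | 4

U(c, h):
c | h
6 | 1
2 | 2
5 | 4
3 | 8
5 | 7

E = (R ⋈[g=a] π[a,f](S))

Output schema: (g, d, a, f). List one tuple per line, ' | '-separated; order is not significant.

Subexpression sizes:
  R → 4
  S → 6
  π[a,f](S) → 6
  (R ⋈[g=a] π[a,f](S)) → 3

== RESULT ==
g | d | a | f
7 | 4 | 7 | 6
7 | 4 | 7 | 6
7 | 5 | 7 | 6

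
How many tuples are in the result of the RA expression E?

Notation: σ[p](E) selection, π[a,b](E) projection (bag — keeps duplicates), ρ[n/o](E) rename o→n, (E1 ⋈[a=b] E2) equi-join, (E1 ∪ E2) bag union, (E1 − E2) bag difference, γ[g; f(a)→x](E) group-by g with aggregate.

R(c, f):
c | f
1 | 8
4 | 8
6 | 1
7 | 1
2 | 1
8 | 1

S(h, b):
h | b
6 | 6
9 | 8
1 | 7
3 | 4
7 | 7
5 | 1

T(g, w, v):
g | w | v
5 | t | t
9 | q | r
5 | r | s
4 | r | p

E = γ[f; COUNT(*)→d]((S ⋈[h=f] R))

Subexpression sizes:
  S → 6
  R → 6
  (S ⋈[h=f] R) → 4
  γ[f; COUNT(*)→d]((S ⋈[h=f] R)) → 1

|E| = 1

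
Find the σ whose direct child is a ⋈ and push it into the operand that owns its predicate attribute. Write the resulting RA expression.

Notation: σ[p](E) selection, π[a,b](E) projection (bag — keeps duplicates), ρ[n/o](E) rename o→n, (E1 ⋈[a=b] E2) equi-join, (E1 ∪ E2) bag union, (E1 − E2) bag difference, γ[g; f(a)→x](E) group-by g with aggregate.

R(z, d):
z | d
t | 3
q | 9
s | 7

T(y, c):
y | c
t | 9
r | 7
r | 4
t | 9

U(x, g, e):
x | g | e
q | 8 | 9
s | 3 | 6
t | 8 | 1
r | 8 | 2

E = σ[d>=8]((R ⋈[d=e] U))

σ filters on d, owned by the left side.
E' = (σ[d>=8](R) ⋈[d=e] U)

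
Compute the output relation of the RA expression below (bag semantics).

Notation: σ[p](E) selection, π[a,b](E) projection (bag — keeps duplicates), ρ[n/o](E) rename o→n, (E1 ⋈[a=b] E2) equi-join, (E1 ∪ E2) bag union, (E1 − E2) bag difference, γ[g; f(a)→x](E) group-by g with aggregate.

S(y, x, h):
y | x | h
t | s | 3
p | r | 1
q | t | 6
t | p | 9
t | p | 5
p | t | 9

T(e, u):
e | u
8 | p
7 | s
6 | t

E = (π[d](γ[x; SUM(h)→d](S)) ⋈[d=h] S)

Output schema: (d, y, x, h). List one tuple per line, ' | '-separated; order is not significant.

Subexpression sizes:
  S → 6
  γ[x; SUM(h)→d](S) → 4
  π[d](γ[x; SUM(h)→d](S)) → 4
  S → 6
  (π[d](γ[x; SUM(h)→d](S)) ⋈[d=h] S) → 2

== RESULT ==
d | y | x | h
1 | p | r | 1
3 | t | s | 3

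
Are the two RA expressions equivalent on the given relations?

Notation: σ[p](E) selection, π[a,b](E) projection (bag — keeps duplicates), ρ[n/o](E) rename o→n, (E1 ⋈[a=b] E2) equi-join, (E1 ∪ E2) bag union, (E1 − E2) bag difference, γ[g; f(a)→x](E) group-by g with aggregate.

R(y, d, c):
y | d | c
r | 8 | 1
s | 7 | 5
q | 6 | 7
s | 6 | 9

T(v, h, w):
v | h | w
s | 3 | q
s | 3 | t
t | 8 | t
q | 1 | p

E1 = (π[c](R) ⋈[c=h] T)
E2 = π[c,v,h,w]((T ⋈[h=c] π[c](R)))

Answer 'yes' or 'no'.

E1 subexpression sizes:
  R → 4
  π[c](R) → 4
  T → 4
  (π[c](R) ⋈[c=h] T) → 1
E2 subexpression sizes:
  T → 4
  R → 4
  π[c](R) → 4
  (T ⋈[h=c] π[c](R)) → 1
  π[c,v,h,w]((T ⋈[h=c] π[c](R))) → 1

E1 and E2 produce the same multiset:
c | v | h | w
1 | q | 1 | p

yes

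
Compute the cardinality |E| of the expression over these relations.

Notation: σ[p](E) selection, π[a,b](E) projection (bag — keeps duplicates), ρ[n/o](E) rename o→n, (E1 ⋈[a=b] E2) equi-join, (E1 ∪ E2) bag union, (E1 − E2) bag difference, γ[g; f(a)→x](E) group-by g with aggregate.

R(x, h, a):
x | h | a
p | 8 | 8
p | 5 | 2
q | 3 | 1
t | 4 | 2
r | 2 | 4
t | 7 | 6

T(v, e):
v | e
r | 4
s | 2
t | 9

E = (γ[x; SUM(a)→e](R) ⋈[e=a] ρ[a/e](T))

Stepwise |·|:
  R → 6
  γ[x; SUM(a)→e](R) → 4
  T → 3
  ρ[a/e](T) → 3
  (γ[x; SUM(a)→e](R) ⋈[e=a] ρ[a/e](T)) → 1

|E| = 1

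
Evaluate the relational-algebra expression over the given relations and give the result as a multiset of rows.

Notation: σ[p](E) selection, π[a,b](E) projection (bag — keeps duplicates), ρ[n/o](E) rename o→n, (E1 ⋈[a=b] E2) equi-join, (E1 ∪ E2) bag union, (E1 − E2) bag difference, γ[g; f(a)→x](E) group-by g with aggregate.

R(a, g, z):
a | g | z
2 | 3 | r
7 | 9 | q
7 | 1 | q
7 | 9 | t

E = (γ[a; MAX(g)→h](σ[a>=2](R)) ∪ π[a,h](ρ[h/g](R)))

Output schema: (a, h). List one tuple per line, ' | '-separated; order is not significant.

Row counts bottom-up:
  R → 4
  σ[a>=2](R) → 4
  γ[a; MAX(g)→h](σ[a>=2](R)) → 2
  R → 4
  ρ[h/g](R) → 4
  π[a,h](ρ[h/g](R)) → 4
  (γ[a; MAX(g)→h](σ[a>=2](R)) ∪ π[a,h](ρ[h/g](R))) → 6

== RESULT ==
a | h
2 | 3
2 | 3
7 | 1
7 | 9
7 | 9
7 | 9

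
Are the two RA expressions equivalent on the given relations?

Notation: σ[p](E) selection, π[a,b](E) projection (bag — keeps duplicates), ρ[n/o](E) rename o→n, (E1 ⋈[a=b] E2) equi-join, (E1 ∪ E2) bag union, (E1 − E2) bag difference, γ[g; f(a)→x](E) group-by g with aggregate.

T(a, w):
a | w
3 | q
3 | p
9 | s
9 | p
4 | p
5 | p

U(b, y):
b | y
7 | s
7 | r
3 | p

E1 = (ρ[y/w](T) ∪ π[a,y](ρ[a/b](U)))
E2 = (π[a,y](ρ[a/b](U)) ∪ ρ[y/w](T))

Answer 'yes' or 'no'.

E1 per-node cardinality:
  T → 6
  ρ[y/w](T) → 6
  U → 3
  ρ[a/b](U) → 3
  π[a,y](ρ[a/b](U)) → 3
  (ρ[y/w](T) ∪ π[a,y](ρ[a/b](U))) → 9
E2 per-node cardinality:
  U → 3
  ρ[a/b](U) → 3
  π[a,y](ρ[a/b](U)) → 3
  T → 6
  ρ[y/w](T) → 6
  (π[a,y](ρ[a/b](U)) ∪ ρ[y/w](T)) → 9

E1 and E2 produce the same multiset:
a | y
3 | p
3 | p
3 | q
4 | p
5 | p
7 | r
7 | s
9 | p
9 | s

yes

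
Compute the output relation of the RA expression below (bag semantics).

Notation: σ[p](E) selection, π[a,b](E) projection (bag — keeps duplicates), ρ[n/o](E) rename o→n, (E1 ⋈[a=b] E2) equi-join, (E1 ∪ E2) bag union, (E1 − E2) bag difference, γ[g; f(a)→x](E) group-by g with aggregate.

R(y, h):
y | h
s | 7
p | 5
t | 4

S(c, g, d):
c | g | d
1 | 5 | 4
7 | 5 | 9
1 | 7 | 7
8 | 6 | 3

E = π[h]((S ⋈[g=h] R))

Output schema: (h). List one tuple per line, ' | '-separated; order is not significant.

Stepwise |·|:
  S → 4
  R → 3
  (S ⋈[g=h] R) → 3
  π[h]((S ⋈[g=h] R)) → 3

== RESULT ==
h
5
5
7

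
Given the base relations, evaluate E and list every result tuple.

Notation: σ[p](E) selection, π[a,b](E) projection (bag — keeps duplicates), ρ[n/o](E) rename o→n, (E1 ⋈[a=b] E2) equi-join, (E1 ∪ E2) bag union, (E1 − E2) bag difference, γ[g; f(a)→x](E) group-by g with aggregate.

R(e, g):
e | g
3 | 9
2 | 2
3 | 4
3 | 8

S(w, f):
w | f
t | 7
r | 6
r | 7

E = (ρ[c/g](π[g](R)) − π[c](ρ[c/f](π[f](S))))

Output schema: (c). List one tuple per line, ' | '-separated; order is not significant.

Row counts bottom-up:
  R → 4
  π[g](R) → 4
  ρ[c/g](π[g](R)) → 4
  S → 3
  π[f](S) → 3
  ρ[c/f](π[f](S)) → 3
  π[c](ρ[c/f](π[f](S))) → 3
  (ρ[c/g](π[g](R)) − π[c](ρ[c/f](π[f](S)))) → 4

== RESULT ==
c
2
4
8
9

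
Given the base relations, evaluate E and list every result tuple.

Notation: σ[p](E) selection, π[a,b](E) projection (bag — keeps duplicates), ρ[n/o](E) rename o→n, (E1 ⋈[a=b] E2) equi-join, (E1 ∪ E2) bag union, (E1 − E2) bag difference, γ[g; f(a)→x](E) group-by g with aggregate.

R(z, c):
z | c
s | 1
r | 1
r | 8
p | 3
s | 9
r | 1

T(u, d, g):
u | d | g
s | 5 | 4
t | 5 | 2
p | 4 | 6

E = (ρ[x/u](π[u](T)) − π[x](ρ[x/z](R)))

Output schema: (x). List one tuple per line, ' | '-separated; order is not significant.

Subexpression sizes:
  T → 3
  π[u](T) → 3
  ρ[x/u](π[u](T)) → 3
  R → 6
  ρ[x/z](R) → 6
  π[x](ρ[x/z](R)) → 6
  (ρ[x/u](π[u](T)) − π[x](ρ[x/z](R))) → 1

== RESULT ==
x
t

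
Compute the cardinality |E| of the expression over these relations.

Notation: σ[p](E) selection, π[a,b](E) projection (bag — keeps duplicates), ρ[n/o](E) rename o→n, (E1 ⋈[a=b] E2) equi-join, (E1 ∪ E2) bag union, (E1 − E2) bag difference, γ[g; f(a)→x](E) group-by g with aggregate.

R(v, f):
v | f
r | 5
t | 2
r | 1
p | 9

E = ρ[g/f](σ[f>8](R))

Subexpression sizes:
  R → 4
  σ[f>8](R) → 1
  ρ[g/f](σ[f>8](R)) → 1

|E| = 1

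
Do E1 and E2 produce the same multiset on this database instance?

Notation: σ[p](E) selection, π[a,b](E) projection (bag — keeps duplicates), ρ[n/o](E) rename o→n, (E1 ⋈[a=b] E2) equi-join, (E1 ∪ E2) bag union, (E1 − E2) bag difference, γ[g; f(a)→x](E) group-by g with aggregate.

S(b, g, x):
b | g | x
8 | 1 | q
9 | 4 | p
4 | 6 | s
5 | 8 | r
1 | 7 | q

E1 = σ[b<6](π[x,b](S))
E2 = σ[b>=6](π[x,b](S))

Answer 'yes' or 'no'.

E1 row counts bottom-up:
  S → 5
  π[x,b](S) → 5
  σ[b<6](π[x,b](S)) → 3
E2 row counts bottom-up:
  S → 5
  π[x,b](S) → 5
  σ[b>=6](π[x,b](S)) → 2

E1 result:
x | b
q | 1
r | 5
s | 4
E2 result:
x | b
p | 9
q | 8
Witness: ('q', 8) appears 0× in E1 but 1× in E2.

no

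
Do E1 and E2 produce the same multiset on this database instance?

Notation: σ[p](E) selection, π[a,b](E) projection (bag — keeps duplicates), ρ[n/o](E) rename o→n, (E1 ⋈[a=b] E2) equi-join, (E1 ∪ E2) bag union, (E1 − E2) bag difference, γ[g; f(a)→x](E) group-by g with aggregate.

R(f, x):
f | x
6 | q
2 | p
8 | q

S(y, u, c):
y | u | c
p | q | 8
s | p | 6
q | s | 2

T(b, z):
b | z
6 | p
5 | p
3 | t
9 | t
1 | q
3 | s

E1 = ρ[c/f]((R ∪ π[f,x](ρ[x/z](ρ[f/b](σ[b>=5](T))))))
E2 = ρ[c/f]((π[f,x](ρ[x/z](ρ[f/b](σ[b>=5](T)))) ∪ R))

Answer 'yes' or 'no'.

E1 row counts bottom-up:
  R → 3
  T → 6
  σ[b>=5](T) → 3
  ρ[f/b](σ[b>=5](T)) → 3
  ρ[x/z](ρ[f/b](σ[b>=5](T))) → 3
  π[f,x](ρ[x/z](ρ[f/b](σ[b>=5](T)))) → 3
  (R ∪ π[f,x](ρ[x/z](ρ[f/b](σ[b>=5](T))))) → 6
  ρ[c/f]((R ∪ π[f,x](ρ[x/z](ρ[f/b](σ[b>=5](T)))))) → 6
E2 row counts bottom-up:
  T → 6
  σ[b>=5](T) → 3
  ρ[f/b](σ[b>=5](T)) → 3
  ρ[x/z](ρ[f/b](σ[b>=5](T))) → 3
  π[f,x](ρ[x/z](ρ[f/b](σ[b>=5](T)))) → 3
  R → 3
  (π[f,x](ρ[x/z](ρ[f/b](σ[b>=5](T)))) ∪ R) → 6
  ρ[c/f]((π[f,x](ρ[x/z](ρ[f/b](σ[b>=5](T)))) ∪ R)) → 6

E1 and E2 produce the same multiset:
c | x
2 | p
5 | p
6 | p
6 | q
8 | q
9 | t

yes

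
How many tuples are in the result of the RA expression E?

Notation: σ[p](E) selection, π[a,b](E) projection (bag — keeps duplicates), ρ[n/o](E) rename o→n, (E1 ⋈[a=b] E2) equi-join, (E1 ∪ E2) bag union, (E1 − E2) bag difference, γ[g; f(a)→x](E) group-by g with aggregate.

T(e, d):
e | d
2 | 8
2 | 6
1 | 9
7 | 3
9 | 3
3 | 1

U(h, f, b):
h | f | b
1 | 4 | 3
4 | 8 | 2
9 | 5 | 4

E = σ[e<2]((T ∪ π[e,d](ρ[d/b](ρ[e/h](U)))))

Subexpression sizes:
  T → 6
  U → 3
  ρ[e/h](U) → 3
  ρ[d/b](ρ[e/h](U)) → 3
  π[e,d](ρ[d/b](ρ[e/h](U))) → 3
  (T ∪ π[e,d](ρ[d/b](ρ[e/h](U)))) → 9
  σ[e<2]((T ∪ π[e,d](ρ[d/b](ρ[e/h](U))))) → 2

|E| = 2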